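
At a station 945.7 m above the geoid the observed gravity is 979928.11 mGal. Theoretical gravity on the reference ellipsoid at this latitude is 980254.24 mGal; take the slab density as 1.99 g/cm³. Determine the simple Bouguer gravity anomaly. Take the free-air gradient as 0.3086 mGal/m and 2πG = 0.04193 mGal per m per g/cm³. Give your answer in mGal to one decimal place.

-113.2

Free-air correction = 0.3086 × 945.7 = 291.84 mGal
Free-air anomaly = 979928.11 − 980254.24 + (291.84) = -34.29 mGal
Bouguer slab correction = 0.04193 × 1.99 × 945.7 = 78.91 mGal
Simple Bouguer anomaly = -34.29 − (78.91) = -113.20 mGal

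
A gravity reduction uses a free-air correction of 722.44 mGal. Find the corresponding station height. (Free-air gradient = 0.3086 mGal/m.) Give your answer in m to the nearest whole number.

2341

h = 722.44 / 0.3086 = 2341.02 m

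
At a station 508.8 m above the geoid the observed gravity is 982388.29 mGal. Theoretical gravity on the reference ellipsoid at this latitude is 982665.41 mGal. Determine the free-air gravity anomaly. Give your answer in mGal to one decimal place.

-120.1

Free-air correction = 0.3086 × 508.8 = 157.02 mGal
Free-air anomaly = 982388.29 − 982665.41 + (157.02) = -120.10 mGal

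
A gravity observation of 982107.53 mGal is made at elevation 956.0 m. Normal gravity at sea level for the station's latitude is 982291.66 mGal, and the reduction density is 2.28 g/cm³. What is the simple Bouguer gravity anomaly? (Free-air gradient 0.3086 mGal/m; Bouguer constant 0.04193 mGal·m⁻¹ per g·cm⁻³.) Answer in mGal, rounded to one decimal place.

Free-air correction = 0.3086 × 956.0 = 295.02 mGal
Free-air anomaly = 982107.53 − 982291.66 + (295.02) = 110.89 mGal
Bouguer slab correction = 0.04193 × 2.28 × 956.0 = 91.39 mGal
Simple Bouguer anomaly = 110.89 − (91.39) = 19.50 mGal

19.5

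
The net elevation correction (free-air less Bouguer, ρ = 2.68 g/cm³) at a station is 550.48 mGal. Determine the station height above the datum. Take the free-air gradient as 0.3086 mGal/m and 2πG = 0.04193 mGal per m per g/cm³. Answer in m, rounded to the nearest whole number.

Combined gradient = 0.3086 − 0.04193 × 2.68 = 0.1962276 mGal/m
h = 550.48 / 0.1962276 = 2805.31 m

2805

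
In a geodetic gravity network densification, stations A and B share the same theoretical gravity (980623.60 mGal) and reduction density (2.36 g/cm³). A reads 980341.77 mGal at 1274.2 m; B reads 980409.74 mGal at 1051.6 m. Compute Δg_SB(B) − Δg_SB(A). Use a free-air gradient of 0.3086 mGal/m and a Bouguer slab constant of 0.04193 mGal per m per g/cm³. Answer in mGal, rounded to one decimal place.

21.3

Δg_SB(A) = 980341.77 − 980623.60 + 0.3086×1274.2 − 0.04193×2.36×1274.2 = -14.70 mGal
Δg_SB(B) = 980409.74 − 980623.60 + 0.3086×1051.6 − 0.04193×2.36×1051.6 = 6.60 mGal
Difference = 6.60 − (-14.70) = 21.30 mGal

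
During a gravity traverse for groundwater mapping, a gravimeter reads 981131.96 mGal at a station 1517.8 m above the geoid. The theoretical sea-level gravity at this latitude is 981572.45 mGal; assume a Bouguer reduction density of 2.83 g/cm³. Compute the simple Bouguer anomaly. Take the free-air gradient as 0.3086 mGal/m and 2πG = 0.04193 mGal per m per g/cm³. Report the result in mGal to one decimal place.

Free-air correction = 0.3086 × 1517.8 = 468.39 mGal
Free-air anomaly = 981131.96 − 981572.45 + (468.39) = 27.90 mGal
Bouguer slab correction = 0.04193 × 2.83 × 1517.8 = 180.11 mGal
Simple Bouguer anomaly = 27.90 − (180.11) = -152.21 mGal

-152.2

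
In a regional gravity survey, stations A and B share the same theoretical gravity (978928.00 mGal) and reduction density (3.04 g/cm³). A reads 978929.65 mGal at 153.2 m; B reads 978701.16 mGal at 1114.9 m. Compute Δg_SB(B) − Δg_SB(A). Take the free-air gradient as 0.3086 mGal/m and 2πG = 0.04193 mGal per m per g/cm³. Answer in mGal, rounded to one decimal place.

-54.3

Δg_SB(A) = 978929.65 − 978928.00 + 0.3086×153.2 − 0.04193×3.04×153.2 = 29.40 mGal
Δg_SB(B) = 978701.16 − 978928.00 + 0.3086×1114.9 − 0.04193×3.04×1114.9 = -24.90 mGal
Difference = -24.90 − (29.40) = -54.30 mGal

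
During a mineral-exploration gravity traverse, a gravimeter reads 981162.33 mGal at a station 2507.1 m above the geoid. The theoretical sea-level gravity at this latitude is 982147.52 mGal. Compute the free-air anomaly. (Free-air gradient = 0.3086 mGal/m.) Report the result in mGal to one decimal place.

-211.5

Free-air correction = 0.3086 × 2507.1 = 773.69 mGal
Free-air anomaly = 981162.33 − 982147.52 + (773.69) = -211.50 mGal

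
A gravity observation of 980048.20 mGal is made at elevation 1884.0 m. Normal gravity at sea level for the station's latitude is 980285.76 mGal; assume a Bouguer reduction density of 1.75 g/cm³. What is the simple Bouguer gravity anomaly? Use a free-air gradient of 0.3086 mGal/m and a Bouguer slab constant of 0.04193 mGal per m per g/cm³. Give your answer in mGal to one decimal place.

Free-air correction = 0.3086 × 1884.0 = 581.40 mGal
Free-air anomaly = 980048.20 − 980285.76 + (581.40) = 343.84 mGal
Bouguer slab correction = 0.04193 × 1.75 × 1884.0 = 138.24 mGal
Simple Bouguer anomaly = 343.84 − (138.24) = 205.60 mGal

205.6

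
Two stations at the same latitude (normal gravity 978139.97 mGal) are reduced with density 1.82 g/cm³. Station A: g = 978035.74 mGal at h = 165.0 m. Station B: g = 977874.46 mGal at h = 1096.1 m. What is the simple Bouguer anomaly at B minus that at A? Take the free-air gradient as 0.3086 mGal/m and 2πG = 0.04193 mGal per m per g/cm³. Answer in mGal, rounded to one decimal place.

55.0

Δg_SB(A) = 978035.74 − 978139.97 + 0.3086×165.0 − 0.04193×1.82×165.0 = -65.90 mGal
Δg_SB(B) = 977874.46 − 978139.97 + 0.3086×1096.1 − 0.04193×1.82×1096.1 = -10.90 mGal
Difference = -10.90 − (-65.90) = 55.00 mGal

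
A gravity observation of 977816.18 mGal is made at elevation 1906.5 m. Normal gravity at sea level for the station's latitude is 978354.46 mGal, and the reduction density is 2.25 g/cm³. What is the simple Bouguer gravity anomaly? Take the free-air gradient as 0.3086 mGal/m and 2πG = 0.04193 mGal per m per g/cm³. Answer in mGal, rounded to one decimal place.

-129.8

Free-air correction = 0.3086 × 1906.5 = 588.35 mGal
Free-air anomaly = 977816.18 − 978354.46 + (588.35) = 50.07 mGal
Bouguer slab correction = 0.04193 × 2.25 × 1906.5 = 179.86 mGal
Simple Bouguer anomaly = 50.07 − (179.86) = -129.79 mGal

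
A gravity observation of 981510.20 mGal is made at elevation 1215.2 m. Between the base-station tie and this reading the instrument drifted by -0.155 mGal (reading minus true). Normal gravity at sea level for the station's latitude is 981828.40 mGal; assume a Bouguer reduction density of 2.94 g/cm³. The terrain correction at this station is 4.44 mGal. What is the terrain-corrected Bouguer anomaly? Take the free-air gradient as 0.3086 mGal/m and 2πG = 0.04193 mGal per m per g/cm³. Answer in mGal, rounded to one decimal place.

Drift-corrected reading = 981510.20 − (-0.155) = 981510.355 mGal
Free-air correction = 0.3086 × 1215.2 = 375.01 mGal
Free-air anomaly = 981510.355 − 981828.40 + (375.01) = 56.965 mGal
Bouguer slab correction = 0.04193 × 2.94 × 1215.2 = 149.80 mGal
Simple Bouguer anomaly = 56.965 − (149.80) = -92.835 mGal
Complete Bouguer anomaly = -92.835 + 4.44 = -88.395 mGal

-88.4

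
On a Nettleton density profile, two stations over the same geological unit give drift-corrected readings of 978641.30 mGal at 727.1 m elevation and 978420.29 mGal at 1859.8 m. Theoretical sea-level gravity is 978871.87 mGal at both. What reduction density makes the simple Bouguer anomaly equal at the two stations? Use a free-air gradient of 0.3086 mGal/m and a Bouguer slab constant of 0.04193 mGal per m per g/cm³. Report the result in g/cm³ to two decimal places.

2.71

Δg_obs = 978420.29 − 978641.30 = -221.01 mGal over Δh = 1859.8 − 727.1 = 1132.7 m
Equal Bouguer anomalies ⇒ Δg_obs + (0.3086 − 0.04193ρ)·Δh = 0
0.3086 − 0.04193ρ = −Δg_obs/Δh = 0.19512
ρ = (0.3086 − 0.19512) / 0.04193 = 2.71 g/cm³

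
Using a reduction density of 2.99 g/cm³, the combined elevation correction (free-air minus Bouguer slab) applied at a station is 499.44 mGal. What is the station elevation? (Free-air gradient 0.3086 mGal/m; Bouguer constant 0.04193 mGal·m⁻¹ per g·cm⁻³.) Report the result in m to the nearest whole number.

2726

Combined gradient = 0.3086 − 0.04193 × 2.99 = 0.1832293 mGal/m
h = 499.44 / 0.1832293 = 2725.76 m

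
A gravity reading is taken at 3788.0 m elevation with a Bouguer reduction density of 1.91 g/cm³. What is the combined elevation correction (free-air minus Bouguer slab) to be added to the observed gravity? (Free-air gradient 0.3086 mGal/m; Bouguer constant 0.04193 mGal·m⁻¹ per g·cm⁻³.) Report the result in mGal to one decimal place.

Combined gradient = 0.3086 − 0.04193 × 1.91 = 0.2285137 mGal/m
Combined elevation correction = 0.2285137 × 3788.0 = 865.6 mGal

865.6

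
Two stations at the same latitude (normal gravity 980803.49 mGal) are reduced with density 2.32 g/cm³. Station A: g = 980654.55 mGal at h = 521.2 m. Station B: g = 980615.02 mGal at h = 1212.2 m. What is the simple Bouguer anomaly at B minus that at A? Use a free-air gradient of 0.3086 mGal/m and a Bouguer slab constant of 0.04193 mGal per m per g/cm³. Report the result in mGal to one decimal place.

Δg_SB(A) = 980654.55 − 980803.49 + 0.3086×521.2 − 0.04193×2.32×521.2 = -38.80 mGal
Δg_SB(B) = 980615.02 − 980803.49 + 0.3086×1212.2 − 0.04193×2.32×1212.2 = 67.70 mGal
Difference = 67.70 − (-38.80) = 106.50 mGal

106.5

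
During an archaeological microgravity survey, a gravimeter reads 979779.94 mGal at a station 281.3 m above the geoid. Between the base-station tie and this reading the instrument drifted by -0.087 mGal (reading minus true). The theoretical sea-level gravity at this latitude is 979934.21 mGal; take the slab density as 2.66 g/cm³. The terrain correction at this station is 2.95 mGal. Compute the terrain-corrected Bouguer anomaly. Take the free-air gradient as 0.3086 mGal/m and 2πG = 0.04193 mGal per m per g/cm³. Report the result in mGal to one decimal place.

Drift-corrected reading = 979779.94 − (-0.087) = 979780.027 mGal
Free-air correction = 0.3086 × 281.3 = 86.81 mGal
Free-air anomaly = 979780.027 − 979934.21 + (86.81) = -67.373 mGal
Bouguer slab correction = 0.04193 × 2.66 × 281.3 = 31.37 mGal
Simple Bouguer anomaly = -67.373 − (31.37) = -98.743 mGal
Complete Bouguer anomaly = -98.743 + 2.95 = -95.793 mGal

-95.8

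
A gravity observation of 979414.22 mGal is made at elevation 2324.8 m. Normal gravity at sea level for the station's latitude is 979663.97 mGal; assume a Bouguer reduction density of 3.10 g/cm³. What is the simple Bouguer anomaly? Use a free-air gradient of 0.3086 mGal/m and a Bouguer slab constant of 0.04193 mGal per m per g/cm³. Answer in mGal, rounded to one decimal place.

165.5

Free-air correction = 0.3086 × 2324.8 = 717.43 mGal
Free-air anomaly = 979414.22 − 979663.97 + (717.43) = 467.68 mGal
Bouguer slab correction = 0.04193 × 3.10 × 2324.8 = 302.18 mGal
Simple Bouguer anomaly = 467.68 − (302.18) = 165.50 mGal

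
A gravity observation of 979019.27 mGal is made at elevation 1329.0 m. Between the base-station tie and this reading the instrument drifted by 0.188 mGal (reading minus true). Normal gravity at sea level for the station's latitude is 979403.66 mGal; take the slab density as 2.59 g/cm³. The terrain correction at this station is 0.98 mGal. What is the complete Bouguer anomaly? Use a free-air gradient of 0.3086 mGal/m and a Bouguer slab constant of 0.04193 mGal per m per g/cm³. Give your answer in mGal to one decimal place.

Drift-corrected reading = 979019.27 − (0.188) = 979019.082 mGal
Free-air correction = 0.3086 × 1329.0 = 410.13 mGal
Free-air anomaly = 979019.082 − 979403.66 + (410.13) = 25.552 mGal
Bouguer slab correction = 0.04193 × 2.59 × 1329.0 = 144.33 mGal
Simple Bouguer anomaly = 25.552 − (144.33) = -118.778 mGal
Complete Bouguer anomaly = -118.778 + 0.98 = -117.798 mGal

-117.8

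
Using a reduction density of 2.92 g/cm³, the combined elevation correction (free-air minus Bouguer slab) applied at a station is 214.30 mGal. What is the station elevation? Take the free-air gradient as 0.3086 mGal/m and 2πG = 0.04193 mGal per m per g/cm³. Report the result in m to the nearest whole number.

1151

Combined gradient = 0.3086 − 0.04193 × 2.92 = 0.1861644 mGal/m
h = 214.30 / 0.1861644 = 1151.13 m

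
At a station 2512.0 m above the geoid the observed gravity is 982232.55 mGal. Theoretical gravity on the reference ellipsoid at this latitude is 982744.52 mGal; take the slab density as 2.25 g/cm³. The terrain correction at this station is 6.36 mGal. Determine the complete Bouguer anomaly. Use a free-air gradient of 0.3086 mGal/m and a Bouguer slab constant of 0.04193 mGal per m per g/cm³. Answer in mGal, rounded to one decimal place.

32.6

Free-air correction = 0.3086 × 2512.0 = 775.20 mGal
Free-air anomaly = 982232.55 − 982744.52 + (775.20) = 263.23 mGal
Bouguer slab correction = 0.04193 × 2.25 × 2512.0 = 236.99 mGal
Simple Bouguer anomaly = 263.23 − (236.99) = 26.24 mGal
Complete Bouguer anomaly = 26.24 + 6.36 = 32.60 mGal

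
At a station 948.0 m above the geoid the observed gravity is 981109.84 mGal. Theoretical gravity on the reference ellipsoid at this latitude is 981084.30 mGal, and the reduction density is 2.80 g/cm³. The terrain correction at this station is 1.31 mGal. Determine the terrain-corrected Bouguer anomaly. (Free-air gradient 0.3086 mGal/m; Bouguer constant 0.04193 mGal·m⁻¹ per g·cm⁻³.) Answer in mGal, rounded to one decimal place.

Free-air correction = 0.3086 × 948.0 = 292.55 mGal
Free-air anomaly = 981109.84 − 981084.30 + (292.55) = 318.09 mGal
Bouguer slab correction = 0.04193 × 2.80 × 948.0 = 111.30 mGal
Simple Bouguer anomaly = 318.09 − (111.30) = 206.79 mGal
Complete Bouguer anomaly = 206.79 + 1.31 = 208.10 mGal

208.1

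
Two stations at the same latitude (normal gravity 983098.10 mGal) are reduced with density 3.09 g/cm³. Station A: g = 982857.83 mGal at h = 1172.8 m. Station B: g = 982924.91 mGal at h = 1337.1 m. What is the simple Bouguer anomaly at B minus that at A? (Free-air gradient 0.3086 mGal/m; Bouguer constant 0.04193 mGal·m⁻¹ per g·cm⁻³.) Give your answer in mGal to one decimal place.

Δg_SB(A) = 982857.83 − 983098.10 + 0.3086×1172.8 − 0.04193×3.09×1172.8 = -30.30 mGal
Δg_SB(B) = 982924.91 − 983098.10 + 0.3086×1337.1 − 0.04193×3.09×1337.1 = 66.20 mGal
Difference = 66.20 − (-30.30) = 96.50 mGal

96.5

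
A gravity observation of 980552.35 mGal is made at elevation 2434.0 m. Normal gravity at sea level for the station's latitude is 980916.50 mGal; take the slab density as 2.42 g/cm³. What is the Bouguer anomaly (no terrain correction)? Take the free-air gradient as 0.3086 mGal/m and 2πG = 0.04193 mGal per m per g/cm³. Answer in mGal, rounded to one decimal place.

Free-air correction = 0.3086 × 2434.0 = 751.13 mGal
Free-air anomaly = 980552.35 − 980916.50 + (751.13) = 386.98 mGal
Bouguer slab correction = 0.04193 × 2.42 × 2434.0 = 246.98 mGal
Simple Bouguer anomaly = 386.98 − (246.98) = 140.00 mGal

140.0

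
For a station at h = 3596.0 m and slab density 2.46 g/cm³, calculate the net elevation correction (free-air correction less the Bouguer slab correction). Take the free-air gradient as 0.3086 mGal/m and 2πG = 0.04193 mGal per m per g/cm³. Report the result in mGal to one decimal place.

Combined gradient = 0.3086 − 0.04193 × 2.46 = 0.2054522 mGal/m
Combined elevation correction = 0.2054522 × 3596.0 = 738.8 mGal

738.8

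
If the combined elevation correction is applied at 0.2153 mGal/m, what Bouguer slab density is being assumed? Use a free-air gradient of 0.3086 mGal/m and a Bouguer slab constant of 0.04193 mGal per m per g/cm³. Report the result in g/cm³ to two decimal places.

0.2153 = 0.3086 − 0.04193 × ρ
ρ = (0.3086 − 0.2153) / 0.04193 = 2.23 g/cm³

2.23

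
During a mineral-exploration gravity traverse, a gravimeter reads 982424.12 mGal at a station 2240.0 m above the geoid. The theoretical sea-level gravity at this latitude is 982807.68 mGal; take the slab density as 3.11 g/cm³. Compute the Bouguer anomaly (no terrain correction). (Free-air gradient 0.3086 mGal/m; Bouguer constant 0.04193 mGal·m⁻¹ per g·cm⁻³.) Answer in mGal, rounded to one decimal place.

Free-air correction = 0.3086 × 2240.0 = 691.26 mGal
Free-air anomaly = 982424.12 − 982807.68 + (691.26) = 307.70 mGal
Bouguer slab correction = 0.04193 × 3.11 × 2240.0 = 292.10 mGal
Simple Bouguer anomaly = 307.70 − (292.10) = 15.60 mGal

15.6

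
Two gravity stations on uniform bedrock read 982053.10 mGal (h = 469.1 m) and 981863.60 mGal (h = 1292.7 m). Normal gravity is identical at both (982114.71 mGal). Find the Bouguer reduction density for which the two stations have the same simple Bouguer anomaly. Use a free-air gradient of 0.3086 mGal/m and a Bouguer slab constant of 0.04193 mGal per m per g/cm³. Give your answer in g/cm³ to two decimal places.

1.87

Δg_obs = 981863.60 − 982053.10 = -189.50 mGal over Δh = 1292.7 − 469.1 = 823.6 m
Equal Bouguer anomalies ⇒ Δg_obs + (0.3086 − 0.04193ρ)·Δh = 0
0.3086 − 0.04193ρ = −Δg_obs/Δh = 0.23009
ρ = (0.3086 − 0.23009) / 0.04193 = 1.87 g/cm³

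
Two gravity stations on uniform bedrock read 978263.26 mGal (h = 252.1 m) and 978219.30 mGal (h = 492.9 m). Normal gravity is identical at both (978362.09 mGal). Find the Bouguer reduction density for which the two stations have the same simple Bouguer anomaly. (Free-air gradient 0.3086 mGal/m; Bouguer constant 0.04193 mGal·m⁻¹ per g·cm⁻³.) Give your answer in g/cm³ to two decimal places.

Δg_obs = 978219.30 − 978263.26 = -43.96 mGal over Δh = 492.9 − 252.1 = 240.8 m
Equal Bouguer anomalies ⇒ Δg_obs + (0.3086 − 0.04193ρ)·Δh = 0
0.3086 − 0.04193ρ = −Δg_obs/Δh = 0.18256
ρ = (0.3086 − 0.18256) / 0.04193 = 3.01 g/cm³

3.01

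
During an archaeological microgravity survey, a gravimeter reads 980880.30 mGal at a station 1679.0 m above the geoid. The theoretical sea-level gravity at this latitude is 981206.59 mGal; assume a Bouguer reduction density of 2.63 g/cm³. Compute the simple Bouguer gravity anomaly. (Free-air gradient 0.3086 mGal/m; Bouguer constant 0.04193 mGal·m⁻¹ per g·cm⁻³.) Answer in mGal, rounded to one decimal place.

Free-air correction = 0.3086 × 1679.0 = 518.14 mGal
Free-air anomaly = 980880.30 − 981206.59 + (518.14) = 191.85 mGal
Bouguer slab correction = 0.04193 × 2.63 × 1679.0 = 185.15 mGal
Simple Bouguer anomaly = 191.85 − (185.15) = 6.70 mGal

6.7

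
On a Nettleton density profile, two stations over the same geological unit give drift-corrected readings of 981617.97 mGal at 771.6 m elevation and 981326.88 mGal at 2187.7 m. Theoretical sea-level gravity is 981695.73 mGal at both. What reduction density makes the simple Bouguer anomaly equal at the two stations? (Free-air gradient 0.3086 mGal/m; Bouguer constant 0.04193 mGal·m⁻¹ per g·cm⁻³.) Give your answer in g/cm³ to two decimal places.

Δg_obs = 981326.88 − 981617.97 = -291.09 mGal over Δh = 2187.7 − 771.6 = 1416.1 m
Equal Bouguer anomalies ⇒ Δg_obs + (0.3086 − 0.04193ρ)·Δh = 0
0.3086 − 0.04193ρ = −Δg_obs/Δh = 0.20556
ρ = (0.3086 − 0.20556) / 0.04193 = 2.46 g/cm³

2.46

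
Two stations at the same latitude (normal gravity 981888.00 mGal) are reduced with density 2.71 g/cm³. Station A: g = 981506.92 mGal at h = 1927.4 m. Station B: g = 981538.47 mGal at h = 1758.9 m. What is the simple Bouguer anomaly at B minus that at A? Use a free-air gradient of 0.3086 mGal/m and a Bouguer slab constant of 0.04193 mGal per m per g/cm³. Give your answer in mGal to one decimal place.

-1.3

Δg_SB(A) = 981506.92 − 981888.00 + 0.3086×1927.4 − 0.04193×2.71×1927.4 = -5.30 mGal
Δg_SB(B) = 981538.47 − 981888.00 + 0.3086×1758.9 − 0.04193×2.71×1758.9 = -6.60 mGal
Difference = -6.60 − (-5.30) = -1.30 mGal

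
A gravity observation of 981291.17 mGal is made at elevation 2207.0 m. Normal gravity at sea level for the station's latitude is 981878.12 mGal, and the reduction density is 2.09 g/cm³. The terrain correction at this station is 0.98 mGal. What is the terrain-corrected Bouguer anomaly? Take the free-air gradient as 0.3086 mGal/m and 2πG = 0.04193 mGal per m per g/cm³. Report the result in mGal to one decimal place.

-98.3

Free-air correction = 0.3086 × 2207.0 = 681.08 mGal
Free-air anomaly = 981291.17 − 981878.12 + (681.08) = 94.13 mGal
Bouguer slab correction = 0.04193 × 2.09 × 2207.0 = 193.41 mGal
Simple Bouguer anomaly = 94.13 − (193.41) = -99.28 mGal
Complete Bouguer anomaly = -99.28 + 0.98 = -98.30 mGal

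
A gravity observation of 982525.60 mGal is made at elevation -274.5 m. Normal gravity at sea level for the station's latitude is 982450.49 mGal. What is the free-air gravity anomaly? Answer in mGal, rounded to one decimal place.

Free-air correction = 0.3086 × -274.5 = -84.71 mGal
Free-air anomaly = 982525.60 − 982450.49 + (-84.71) = -9.60 mGal

-9.6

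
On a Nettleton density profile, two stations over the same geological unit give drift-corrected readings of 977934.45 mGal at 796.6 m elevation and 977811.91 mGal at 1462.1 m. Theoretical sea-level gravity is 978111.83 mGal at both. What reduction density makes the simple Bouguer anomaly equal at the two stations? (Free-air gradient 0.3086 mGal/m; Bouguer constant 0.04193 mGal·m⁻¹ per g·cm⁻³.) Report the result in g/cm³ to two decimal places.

2.97

Δg_obs = 977811.91 − 977934.45 = -122.54 mGal over Δh = 1462.1 − 796.6 = 665.5 m
Equal Bouguer anomalies ⇒ Δg_obs + (0.3086 − 0.04193ρ)·Δh = 0
0.3086 − 0.04193ρ = −Δg_obs/Δh = 0.18413
ρ = (0.3086 − 0.18413) / 0.04193 = 2.97 g/cm³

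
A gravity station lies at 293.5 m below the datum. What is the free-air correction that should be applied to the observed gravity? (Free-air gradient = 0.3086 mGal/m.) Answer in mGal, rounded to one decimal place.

-90.6

Free-air correction = 0.3086 × -293.5 = -90.6 mGal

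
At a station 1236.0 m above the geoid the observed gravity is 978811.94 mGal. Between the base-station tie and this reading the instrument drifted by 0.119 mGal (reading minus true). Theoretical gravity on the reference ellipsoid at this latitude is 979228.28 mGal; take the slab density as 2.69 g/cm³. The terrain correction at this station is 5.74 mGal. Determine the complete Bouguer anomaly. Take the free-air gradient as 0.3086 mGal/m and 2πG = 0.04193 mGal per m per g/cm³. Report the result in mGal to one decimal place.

Drift-corrected reading = 978811.94 − (0.119) = 978811.821 mGal
Free-air correction = 0.3086 × 1236.0 = 381.43 mGal
Free-air anomaly = 978811.821 − 979228.28 + (381.43) = -35.029 mGal
Bouguer slab correction = 0.04193 × 2.69 × 1236.0 = 139.41 mGal
Simple Bouguer anomaly = -35.029 − (139.41) = -174.439 mGal
Complete Bouguer anomaly = -174.439 + 5.74 = -168.699 mGal

-168.7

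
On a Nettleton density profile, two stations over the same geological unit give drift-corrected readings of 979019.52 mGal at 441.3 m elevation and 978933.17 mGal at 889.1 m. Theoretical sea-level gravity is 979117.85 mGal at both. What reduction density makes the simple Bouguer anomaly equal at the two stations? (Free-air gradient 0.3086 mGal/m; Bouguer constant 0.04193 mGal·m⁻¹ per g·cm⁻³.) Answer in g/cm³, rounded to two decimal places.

2.76

Δg_obs = 978933.17 − 979019.52 = -86.35 mGal over Δh = 889.1 − 441.3 = 447.8 m
Equal Bouguer anomalies ⇒ Δg_obs + (0.3086 − 0.04193ρ)·Δh = 0
0.3086 − 0.04193ρ = −Δg_obs/Δh = 0.19283
ρ = (0.3086 − 0.19283) / 0.04193 = 2.76 g/cm³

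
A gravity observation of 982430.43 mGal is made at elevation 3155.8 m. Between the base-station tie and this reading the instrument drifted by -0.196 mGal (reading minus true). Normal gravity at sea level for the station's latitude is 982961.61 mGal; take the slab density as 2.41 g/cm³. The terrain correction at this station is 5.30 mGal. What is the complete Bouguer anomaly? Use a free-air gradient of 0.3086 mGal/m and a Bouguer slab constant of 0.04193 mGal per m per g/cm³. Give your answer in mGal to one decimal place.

Drift-corrected reading = 982430.43 − (-0.196) = 982430.626 mGal
Free-air correction = 0.3086 × 3155.8 = 973.88 mGal
Free-air anomaly = 982430.626 − 982961.61 + (973.88) = 442.896 mGal
Bouguer slab correction = 0.04193 × 2.41 × 3155.8 = 318.90 mGal
Simple Bouguer anomaly = 442.896 − (318.90) = 123.996 mGal
Complete Bouguer anomaly = 123.996 + 5.30 = 129.296 mGal

129.3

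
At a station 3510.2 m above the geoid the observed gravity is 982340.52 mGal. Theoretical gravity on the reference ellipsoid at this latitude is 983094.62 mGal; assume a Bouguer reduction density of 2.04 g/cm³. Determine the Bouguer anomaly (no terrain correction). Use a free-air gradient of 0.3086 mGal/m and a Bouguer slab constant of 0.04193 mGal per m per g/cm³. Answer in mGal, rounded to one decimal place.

28.9

Free-air correction = 0.3086 × 3510.2 = 1083.25 mGal
Free-air anomaly = 982340.52 − 983094.62 + (1083.25) = 329.15 mGal
Bouguer slab correction = 0.04193 × 2.04 × 3510.2 = 300.25 mGal
Simple Bouguer anomaly = 329.15 − (300.25) = 28.90 mGal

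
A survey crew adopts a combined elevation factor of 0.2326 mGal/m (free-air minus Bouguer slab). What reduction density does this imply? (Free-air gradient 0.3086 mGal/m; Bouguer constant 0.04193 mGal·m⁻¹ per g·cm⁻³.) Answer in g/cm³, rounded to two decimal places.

1.81

0.2326 = 0.3086 − 0.04193 × ρ
ρ = (0.3086 − 0.2326) / 0.04193 = 1.81 g/cm³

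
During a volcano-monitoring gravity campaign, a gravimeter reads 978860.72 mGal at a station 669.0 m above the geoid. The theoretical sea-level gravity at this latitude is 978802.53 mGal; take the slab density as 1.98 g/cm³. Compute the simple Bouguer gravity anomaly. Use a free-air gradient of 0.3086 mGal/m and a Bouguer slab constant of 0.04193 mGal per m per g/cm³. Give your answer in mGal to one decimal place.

Free-air correction = 0.3086 × 669.0 = 206.45 mGal
Free-air anomaly = 978860.72 − 978802.53 + (206.45) = 264.64 mGal
Bouguer slab correction = 0.04193 × 1.98 × 669.0 = 55.54 mGal
Simple Bouguer anomaly = 264.64 − (55.54) = 209.10 mGal

209.1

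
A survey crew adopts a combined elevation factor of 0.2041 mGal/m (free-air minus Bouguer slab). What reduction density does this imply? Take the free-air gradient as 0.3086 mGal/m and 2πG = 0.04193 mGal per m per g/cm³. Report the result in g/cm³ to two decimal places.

0.2041 = 0.3086 − 0.04193 × ρ
ρ = (0.3086 − 0.2041) / 0.04193 = 2.49 g/cm³

2.49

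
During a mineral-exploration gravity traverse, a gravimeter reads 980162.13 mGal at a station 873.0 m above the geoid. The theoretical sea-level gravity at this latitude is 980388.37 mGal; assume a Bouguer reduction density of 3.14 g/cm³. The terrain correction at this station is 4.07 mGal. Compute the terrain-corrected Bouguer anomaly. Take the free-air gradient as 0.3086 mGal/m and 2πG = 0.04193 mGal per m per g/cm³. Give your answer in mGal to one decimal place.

Free-air correction = 0.3086 × 873.0 = 269.41 mGal
Free-air anomaly = 980162.13 − 980388.37 + (269.41) = 43.17 mGal
Bouguer slab correction = 0.04193 × 3.14 × 873.0 = 114.94 mGal
Simple Bouguer anomaly = 43.17 − (114.94) = -71.77 mGal
Complete Bouguer anomaly = -71.77 + 4.07 = -67.70 mGal

-67.7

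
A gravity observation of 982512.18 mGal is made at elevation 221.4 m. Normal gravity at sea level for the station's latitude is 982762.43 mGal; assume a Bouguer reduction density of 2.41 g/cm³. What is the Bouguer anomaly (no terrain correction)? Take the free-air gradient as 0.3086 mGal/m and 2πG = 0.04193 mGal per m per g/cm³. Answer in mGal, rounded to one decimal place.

Free-air correction = 0.3086 × 221.4 = 68.32 mGal
Free-air anomaly = 982512.18 − 982762.43 + (68.32) = -181.93 mGal
Bouguer slab correction = 0.04193 × 2.41 × 221.4 = 22.37 mGal
Simple Bouguer anomaly = -181.93 − (22.37) = -204.30 mGal

-204.3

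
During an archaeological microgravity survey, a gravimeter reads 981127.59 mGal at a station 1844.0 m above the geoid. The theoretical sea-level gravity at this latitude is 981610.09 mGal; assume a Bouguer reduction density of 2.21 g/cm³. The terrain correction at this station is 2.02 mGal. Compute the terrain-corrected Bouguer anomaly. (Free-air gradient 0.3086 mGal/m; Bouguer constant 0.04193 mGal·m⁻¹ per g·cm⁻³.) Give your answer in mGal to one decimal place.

-82.3

Free-air correction = 0.3086 × 1844.0 = 569.06 mGal
Free-air anomaly = 981127.59 − 981610.09 + (569.06) = 86.56 mGal
Bouguer slab correction = 0.04193 × 2.21 × 1844.0 = 170.87 mGal
Simple Bouguer anomaly = 86.56 − (170.87) = -84.31 mGal
Complete Bouguer anomaly = -84.31 + 2.02 = -82.29 mGal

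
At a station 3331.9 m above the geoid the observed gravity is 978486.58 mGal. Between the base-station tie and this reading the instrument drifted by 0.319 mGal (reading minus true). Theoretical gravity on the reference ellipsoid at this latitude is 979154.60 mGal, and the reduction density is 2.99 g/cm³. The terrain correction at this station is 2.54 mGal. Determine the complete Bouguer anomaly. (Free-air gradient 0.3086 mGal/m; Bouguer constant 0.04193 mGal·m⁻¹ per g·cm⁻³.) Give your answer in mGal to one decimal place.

Drift-corrected reading = 978486.58 − (0.319) = 978486.261 mGal
Free-air correction = 0.3086 × 3331.9 = 1028.22 mGal
Free-air anomaly = 978486.261 − 979154.60 + (1028.22) = 359.881 mGal
Bouguer slab correction = 0.04193 × 2.99 × 3331.9 = 417.72 mGal
Simple Bouguer anomaly = 359.881 − (417.72) = -57.839 mGal
Complete Bouguer anomaly = -57.839 + 2.54 = -55.299 mGal

-55.3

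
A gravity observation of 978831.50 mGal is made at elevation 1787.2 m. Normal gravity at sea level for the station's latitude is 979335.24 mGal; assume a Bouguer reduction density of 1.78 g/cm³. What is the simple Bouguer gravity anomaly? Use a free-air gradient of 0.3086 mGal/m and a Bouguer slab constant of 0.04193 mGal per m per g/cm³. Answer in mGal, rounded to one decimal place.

Free-air correction = 0.3086 × 1787.2 = 551.53 mGal
Free-air anomaly = 978831.50 − 979335.24 + (551.53) = 47.79 mGal
Bouguer slab correction = 0.04193 × 1.78 × 1787.2 = 133.39 mGal
Simple Bouguer anomaly = 47.79 − (133.39) = -85.60 mGal

-85.6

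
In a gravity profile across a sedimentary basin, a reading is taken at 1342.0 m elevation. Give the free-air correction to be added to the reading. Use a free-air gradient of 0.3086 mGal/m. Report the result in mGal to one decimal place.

414.1

Free-air correction = 0.3086 × 1342.0 = 414.1 mGal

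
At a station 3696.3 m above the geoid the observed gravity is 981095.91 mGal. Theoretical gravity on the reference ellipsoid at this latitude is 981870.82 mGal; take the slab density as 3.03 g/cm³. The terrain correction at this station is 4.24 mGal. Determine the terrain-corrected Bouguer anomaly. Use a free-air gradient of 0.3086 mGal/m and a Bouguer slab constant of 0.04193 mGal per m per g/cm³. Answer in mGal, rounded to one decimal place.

Free-air correction = 0.3086 × 3696.3 = 1140.68 mGal
Free-air anomaly = 981095.91 − 981870.82 + (1140.68) = 365.77 mGal
Bouguer slab correction = 0.04193 × 3.03 × 3696.3 = 469.61 mGal
Simple Bouguer anomaly = 365.77 − (469.61) = -103.84 mGal
Complete Bouguer anomaly = -103.84 + 4.24 = -99.60 mGal

-99.6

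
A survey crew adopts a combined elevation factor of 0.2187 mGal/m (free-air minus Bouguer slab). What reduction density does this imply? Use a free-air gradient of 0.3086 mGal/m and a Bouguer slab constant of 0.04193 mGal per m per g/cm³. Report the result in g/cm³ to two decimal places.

0.2187 = 0.3086 − 0.04193 × ρ
ρ = (0.3086 − 0.2187) / 0.04193 = 2.14 g/cm³

2.14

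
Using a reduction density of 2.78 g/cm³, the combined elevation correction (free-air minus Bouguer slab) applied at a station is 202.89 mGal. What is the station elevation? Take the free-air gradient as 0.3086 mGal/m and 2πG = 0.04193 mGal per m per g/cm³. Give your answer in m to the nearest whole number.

Combined gradient = 0.3086 − 0.04193 × 2.78 = 0.1920346 mGal/m
h = 202.89 / 0.1920346 = 1056.53 m

1057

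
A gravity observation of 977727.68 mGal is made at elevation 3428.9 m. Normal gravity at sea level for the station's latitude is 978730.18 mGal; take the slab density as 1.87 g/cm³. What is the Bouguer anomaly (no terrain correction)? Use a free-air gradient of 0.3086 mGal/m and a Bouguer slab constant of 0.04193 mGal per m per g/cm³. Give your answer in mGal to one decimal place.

Free-air correction = 0.3086 × 3428.9 = 1058.16 mGal
Free-air anomaly = 977727.68 − 978730.18 + (1058.16) = 55.66 mGal
Bouguer slab correction = 0.04193 × 1.87 × 3428.9 = 268.86 mGal
Simple Bouguer anomaly = 55.66 − (268.86) = -213.20 mGal

-213.2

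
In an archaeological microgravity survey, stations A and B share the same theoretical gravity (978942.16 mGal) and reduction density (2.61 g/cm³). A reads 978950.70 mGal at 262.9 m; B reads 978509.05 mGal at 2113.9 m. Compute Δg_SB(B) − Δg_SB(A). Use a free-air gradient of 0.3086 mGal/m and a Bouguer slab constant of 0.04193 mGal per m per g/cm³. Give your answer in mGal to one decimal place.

-73.0

Δg_SB(A) = 978950.70 − 978942.16 + 0.3086×262.9 − 0.04193×2.61×262.9 = 60.90 mGal
Δg_SB(B) = 978509.05 − 978942.16 + 0.3086×2113.9 − 0.04193×2.61×2113.9 = -12.10 mGal
Difference = -12.10 − (60.90) = -73.00 mGal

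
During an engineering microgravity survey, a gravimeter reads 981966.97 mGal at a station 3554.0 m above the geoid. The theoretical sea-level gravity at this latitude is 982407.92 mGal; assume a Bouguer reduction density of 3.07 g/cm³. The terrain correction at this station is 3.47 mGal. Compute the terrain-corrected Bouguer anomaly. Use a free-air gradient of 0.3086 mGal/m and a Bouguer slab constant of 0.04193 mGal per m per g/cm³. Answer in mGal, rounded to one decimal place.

Free-air correction = 0.3086 × 3554.0 = 1096.76 mGal
Free-air anomaly = 981966.97 − 982407.92 + (1096.76) = 655.81 mGal
Bouguer slab correction = 0.04193 × 3.07 × 3554.0 = 457.49 mGal
Simple Bouguer anomaly = 655.81 − (457.49) = 198.32 mGal
Complete Bouguer anomaly = 198.32 + 3.47 = 201.79 mGal

201.8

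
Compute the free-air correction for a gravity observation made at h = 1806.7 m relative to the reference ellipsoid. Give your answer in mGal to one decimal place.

557.5

Free-air correction = 0.3086 × 1806.7 = 557.5 mGal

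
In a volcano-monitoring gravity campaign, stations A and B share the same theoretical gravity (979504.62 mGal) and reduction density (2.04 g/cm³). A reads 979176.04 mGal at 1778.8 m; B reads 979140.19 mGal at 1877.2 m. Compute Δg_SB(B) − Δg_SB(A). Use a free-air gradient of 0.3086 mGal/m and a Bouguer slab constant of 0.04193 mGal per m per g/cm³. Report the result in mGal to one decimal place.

Δg_SB(A) = 979176.04 − 979504.62 + 0.3086×1778.8 − 0.04193×2.04×1778.8 = 68.20 mGal
Δg_SB(B) = 979140.19 − 979504.62 + 0.3086×1877.2 − 0.04193×2.04×1877.2 = 54.30 mGal
Difference = 54.30 − (68.20) = -13.90 mGal

-13.9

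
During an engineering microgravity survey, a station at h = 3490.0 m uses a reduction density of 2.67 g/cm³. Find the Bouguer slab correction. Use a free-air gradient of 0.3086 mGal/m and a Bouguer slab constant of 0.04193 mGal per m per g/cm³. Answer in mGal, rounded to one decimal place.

Bouguer slab correction = 0.04193 × 2.67 × 3490.0 = 390.7 mGal

390.7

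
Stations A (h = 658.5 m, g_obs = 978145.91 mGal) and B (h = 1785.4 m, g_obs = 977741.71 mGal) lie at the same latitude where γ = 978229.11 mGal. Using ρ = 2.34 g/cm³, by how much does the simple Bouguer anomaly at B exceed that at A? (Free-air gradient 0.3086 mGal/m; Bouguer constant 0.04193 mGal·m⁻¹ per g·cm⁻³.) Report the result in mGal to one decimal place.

Δg_SB(A) = 978145.91 − 978229.11 + 0.3086×658.5 − 0.04193×2.34×658.5 = 55.40 mGal
Δg_SB(B) = 977741.71 − 978229.11 + 0.3086×1785.4 − 0.04193×2.34×1785.4 = -111.60 mGal
Difference = -111.60 − (55.40) = -167.00 mGal

-167.0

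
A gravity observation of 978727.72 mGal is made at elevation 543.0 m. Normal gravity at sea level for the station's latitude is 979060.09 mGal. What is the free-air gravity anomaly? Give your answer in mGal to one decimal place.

-164.8

Free-air correction = 0.3086 × 543.0 = 167.57 mGal
Free-air anomaly = 978727.72 − 979060.09 + (167.57) = -164.80 mGal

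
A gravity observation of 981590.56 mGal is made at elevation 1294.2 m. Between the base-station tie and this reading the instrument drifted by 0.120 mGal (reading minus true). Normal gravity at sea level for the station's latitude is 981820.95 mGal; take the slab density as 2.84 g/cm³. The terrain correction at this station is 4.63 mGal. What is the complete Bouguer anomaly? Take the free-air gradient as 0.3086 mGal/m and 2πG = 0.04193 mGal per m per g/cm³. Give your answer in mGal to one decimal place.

Drift-corrected reading = 981590.56 − (0.120) = 981590.440 mGal
Free-air correction = 0.3086 × 1294.2 = 399.39 mGal
Free-air anomaly = 981590.440 − 981820.95 + (399.39) = 168.880 mGal
Bouguer slab correction = 0.04193 × 2.84 × 1294.2 = 154.11 mGal
Simple Bouguer anomaly = 168.880 − (154.11) = 14.770 mGal
Complete Bouguer anomaly = 14.770 + 4.63 = 19.400 mGal

19.4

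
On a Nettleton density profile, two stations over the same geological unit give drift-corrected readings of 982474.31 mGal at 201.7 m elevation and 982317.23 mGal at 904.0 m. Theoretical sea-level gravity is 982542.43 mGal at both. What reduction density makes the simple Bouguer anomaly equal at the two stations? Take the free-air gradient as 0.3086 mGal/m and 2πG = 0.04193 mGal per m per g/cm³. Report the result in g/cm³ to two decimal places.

Δg_obs = 982317.23 − 982474.31 = -157.08 mGal over Δh = 904.0 − 201.7 = 702.3 m
Equal Bouguer anomalies ⇒ Δg_obs + (0.3086 − 0.04193ρ)·Δh = 0
0.3086 − 0.04193ρ = −Δg_obs/Δh = 0.22367
ρ = (0.3086 − 0.22367) / 0.04193 = 2.03 g/cm³

2.03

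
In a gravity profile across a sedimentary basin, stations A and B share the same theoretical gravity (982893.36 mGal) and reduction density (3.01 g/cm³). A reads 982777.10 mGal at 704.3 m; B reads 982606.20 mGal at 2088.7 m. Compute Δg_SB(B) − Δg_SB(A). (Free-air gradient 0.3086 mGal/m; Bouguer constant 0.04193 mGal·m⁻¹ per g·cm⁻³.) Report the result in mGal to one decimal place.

Δg_SB(A) = 982777.10 − 982893.36 + 0.3086×704.3 − 0.04193×3.01×704.3 = 12.20 mGal
Δg_SB(B) = 982606.20 − 982893.36 + 0.3086×2088.7 − 0.04193×3.01×2088.7 = 93.80 mGal
Difference = 93.80 − (12.20) = 81.60 mGal

81.6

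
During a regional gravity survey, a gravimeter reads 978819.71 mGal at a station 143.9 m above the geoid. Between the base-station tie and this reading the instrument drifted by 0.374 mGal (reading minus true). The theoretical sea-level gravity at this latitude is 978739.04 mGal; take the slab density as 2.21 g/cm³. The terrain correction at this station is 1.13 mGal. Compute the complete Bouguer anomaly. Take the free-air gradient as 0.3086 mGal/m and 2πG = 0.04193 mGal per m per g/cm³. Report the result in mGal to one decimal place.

Drift-corrected reading = 978819.71 − (0.374) = 978819.336 mGal
Free-air correction = 0.3086 × 143.9 = 44.41 mGal
Free-air anomaly = 978819.336 − 978739.04 + (44.41) = 124.706 mGal
Bouguer slab correction = 0.04193 × 2.21 × 143.9 = 13.33 mGal
Simple Bouguer anomaly = 124.706 − (13.33) = 111.376 mGal
Complete Bouguer anomaly = 111.376 + 1.13 = 112.506 mGal

112.5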